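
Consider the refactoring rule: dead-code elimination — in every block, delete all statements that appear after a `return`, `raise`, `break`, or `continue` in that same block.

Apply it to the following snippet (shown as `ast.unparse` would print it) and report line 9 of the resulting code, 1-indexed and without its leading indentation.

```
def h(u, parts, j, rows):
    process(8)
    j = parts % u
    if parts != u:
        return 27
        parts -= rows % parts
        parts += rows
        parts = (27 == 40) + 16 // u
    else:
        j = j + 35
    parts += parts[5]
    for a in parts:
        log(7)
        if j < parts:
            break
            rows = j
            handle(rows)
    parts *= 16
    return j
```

for a in parts:

Transformed code:
def h(u, parts, j, rows):
    process(8)
    j = parts % u
    if parts != u:
        return 27
    else:
        j = j + 35
    parts += parts[5]
    for a in parts:
        log(7)
        if j < parts:
            break
    parts *= 16
    return j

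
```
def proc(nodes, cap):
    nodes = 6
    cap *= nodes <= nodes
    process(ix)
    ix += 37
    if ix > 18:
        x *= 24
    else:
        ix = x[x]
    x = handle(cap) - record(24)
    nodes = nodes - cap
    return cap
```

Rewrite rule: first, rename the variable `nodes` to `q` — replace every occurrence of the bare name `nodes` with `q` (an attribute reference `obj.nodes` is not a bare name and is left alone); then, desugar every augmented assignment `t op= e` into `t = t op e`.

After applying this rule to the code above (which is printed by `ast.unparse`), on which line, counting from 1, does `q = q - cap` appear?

11

Transformed code:
def proc(q, cap):
    q = 6
    cap = cap * (q <= q)
    process(ix)
    ix = ix + 37
    if ix > 18:
        x = x * 24
    else:
        ix = x[x]
    x = handle(cap) - record(24)
    q = q - cap
    return cap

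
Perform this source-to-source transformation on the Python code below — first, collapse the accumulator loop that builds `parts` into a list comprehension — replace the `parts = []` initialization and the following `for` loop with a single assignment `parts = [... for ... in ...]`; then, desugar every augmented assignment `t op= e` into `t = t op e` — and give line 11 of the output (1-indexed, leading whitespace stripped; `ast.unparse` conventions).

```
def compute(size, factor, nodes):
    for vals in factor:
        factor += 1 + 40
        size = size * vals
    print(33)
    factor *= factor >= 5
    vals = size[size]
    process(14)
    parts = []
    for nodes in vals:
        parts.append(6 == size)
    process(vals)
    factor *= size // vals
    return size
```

factor = factor * (size // vals)

Transformed code:
def compute(size, factor, nodes):
    for vals in factor:
        factor = factor + (1 + 40)
        size = size * vals
    print(33)
    factor = factor * (factor >= 5)
    vals = size[size]
    process(14)
    parts = [6 == size for nodes in vals]
    process(vals)
    factor = factor * (size // vals)
    return size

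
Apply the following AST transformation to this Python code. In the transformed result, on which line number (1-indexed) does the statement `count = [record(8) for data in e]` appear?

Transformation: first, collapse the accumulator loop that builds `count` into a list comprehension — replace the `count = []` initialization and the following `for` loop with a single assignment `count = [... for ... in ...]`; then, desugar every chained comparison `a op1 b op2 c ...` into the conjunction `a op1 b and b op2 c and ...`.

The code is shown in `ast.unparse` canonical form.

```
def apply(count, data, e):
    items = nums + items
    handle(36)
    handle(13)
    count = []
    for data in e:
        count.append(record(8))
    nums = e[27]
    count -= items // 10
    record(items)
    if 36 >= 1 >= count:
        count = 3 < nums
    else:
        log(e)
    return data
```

5

Transformed code:
def apply(count, data, e):
    items = nums + items
    handle(36)
    handle(13)
    count = [record(8) for data in e]
    nums = e[27]
    count -= items // 10
    record(items)
    if 36 >= 1 and 1 >= count:
        count = 3 < nums
    else:
        log(e)
    return data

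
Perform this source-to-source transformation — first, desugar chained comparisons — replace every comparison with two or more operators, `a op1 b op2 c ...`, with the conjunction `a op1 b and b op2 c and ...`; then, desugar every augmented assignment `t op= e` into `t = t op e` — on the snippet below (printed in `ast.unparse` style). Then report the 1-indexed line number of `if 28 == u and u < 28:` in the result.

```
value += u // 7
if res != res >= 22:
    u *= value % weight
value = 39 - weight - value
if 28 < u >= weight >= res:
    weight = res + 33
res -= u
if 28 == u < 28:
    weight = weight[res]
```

8

Transformed code:
value = value + u // 7
if res != res and res >= 22:
    u = u * (value % weight)
value = 39 - weight - value
if 28 < u and u >= weight and (weight >= res):
    weight = res + 33
res = res - u
if 28 == u and u < 28:
    weight = weight[res]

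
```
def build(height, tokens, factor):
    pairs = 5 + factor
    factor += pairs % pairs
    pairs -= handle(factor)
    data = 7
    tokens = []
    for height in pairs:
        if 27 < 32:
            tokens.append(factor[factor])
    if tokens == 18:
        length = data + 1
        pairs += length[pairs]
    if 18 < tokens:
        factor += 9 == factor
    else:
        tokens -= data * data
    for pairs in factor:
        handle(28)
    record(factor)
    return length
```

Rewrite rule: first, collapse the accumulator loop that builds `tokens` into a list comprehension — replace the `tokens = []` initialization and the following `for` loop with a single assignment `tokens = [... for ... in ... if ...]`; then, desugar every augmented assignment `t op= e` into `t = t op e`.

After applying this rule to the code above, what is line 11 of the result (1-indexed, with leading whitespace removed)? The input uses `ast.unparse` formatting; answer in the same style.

Transformed code:
def build(height, tokens, factor):
    pairs = 5 + factor
    factor = factor + pairs % pairs
    pairs = pairs - handle(factor)
    data = 7
    tokens = [factor[factor] for height in pairs if 27 < 32]
    if tokens == 18:
        length = data + 1
        pairs = pairs + length[pairs]
    if 18 < tokens:
        factor = factor + (9 == factor)
    else:
        tokens = tokens - data * data
    for pairs in factor:
        handle(28)
    record(factor)
    return length

factor = factor + (9 == factor)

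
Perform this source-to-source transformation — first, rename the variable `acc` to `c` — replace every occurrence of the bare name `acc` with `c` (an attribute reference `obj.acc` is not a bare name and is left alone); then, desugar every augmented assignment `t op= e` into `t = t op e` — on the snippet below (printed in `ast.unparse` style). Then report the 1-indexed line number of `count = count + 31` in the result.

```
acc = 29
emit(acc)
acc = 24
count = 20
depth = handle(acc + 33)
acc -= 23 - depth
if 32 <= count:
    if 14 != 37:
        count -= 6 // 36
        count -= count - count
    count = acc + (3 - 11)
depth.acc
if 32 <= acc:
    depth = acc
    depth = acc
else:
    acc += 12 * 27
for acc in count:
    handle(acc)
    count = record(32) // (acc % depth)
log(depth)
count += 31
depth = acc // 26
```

Transformed code:
c = 29
emit(c)
c = 24
count = 20
depth = handle(c + 33)
c = c - (23 - depth)
if 32 <= count:
    if 14 != 37:
        count = count - 6 // 36
        count = count - (count - count)
    count = c + (3 - 11)
depth.acc
if 32 <= c:
    depth = c
    depth = c
else:
    c = c + 12 * 27
for c in count:
    handle(c)
    count = record(32) // (c % depth)
log(depth)
count = count + 31
depth = c // 26

22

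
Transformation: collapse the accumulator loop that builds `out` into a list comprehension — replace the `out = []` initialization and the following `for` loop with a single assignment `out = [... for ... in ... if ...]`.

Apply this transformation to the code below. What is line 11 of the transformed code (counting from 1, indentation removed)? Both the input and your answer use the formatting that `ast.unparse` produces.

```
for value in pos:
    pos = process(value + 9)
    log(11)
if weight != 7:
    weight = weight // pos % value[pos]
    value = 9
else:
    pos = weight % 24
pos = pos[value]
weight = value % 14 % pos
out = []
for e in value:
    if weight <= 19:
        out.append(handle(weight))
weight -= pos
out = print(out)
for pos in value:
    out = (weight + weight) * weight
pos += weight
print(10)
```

Transformed code:
for value in pos:
    pos = process(value + 9)
    log(11)
if weight != 7:
    weight = weight // pos % value[pos]
    value = 9
else:
    pos = weight % 24
pos = pos[value]
weight = value % 14 % pos
out = [handle(weight) for e in value if weight <= 19]
weight -= pos
out = print(out)
for pos in value:
    out = (weight + weight) * weight
pos += weight
print(10)

out = [handle(weight) for e in value if weight <= 19]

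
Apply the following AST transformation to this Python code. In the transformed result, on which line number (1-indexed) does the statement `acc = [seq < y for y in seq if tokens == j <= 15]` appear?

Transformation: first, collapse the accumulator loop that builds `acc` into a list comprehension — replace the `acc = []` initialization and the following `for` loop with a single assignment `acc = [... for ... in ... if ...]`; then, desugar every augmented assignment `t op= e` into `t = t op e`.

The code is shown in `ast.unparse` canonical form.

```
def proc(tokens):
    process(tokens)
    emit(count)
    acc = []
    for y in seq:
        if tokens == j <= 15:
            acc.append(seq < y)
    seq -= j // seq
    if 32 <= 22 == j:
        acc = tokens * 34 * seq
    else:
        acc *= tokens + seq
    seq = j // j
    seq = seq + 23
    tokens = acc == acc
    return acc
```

Transformed code:
def proc(tokens):
    process(tokens)
    emit(count)
    acc = [seq < y for y in seq if tokens == j <= 15]
    seq = seq - j // seq
    if 32 <= 22 == j:
        acc = tokens * 34 * seq
    else:
        acc = acc * (tokens + seq)
    seq = j // j
    seq = seq + 23
    tokens = acc == acc
    return acc

4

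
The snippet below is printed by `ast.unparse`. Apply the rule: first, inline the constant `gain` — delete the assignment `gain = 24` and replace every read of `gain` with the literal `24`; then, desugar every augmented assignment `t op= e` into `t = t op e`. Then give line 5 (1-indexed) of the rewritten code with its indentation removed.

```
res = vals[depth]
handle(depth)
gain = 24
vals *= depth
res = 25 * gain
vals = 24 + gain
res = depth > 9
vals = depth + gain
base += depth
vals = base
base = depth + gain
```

vals = 24 + 24

Transformed code:
res = vals[depth]
handle(depth)
vals = vals * depth
res = 25 * 24
vals = 24 + 24
res = depth > 9
vals = depth + 24
base = base + depth
vals = base
base = depth + 24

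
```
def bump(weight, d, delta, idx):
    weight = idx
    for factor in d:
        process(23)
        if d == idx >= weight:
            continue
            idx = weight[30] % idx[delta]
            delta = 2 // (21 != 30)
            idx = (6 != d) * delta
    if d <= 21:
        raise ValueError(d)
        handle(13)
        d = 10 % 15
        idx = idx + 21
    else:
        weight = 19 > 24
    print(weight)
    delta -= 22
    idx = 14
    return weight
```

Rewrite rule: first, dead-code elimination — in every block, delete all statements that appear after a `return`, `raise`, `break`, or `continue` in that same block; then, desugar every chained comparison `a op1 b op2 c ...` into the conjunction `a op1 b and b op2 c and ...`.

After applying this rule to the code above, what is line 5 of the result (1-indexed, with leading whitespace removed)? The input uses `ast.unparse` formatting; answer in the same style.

Transformed code:
def bump(weight, d, delta, idx):
    weight = idx
    for factor in d:
        process(23)
        if d == idx and idx >= weight:
            continue
    if d <= 21:
        raise ValueError(d)
    else:
        weight = 19 > 24
    print(weight)
    delta -= 22
    idx = 14
    return weight

if d == idx and idx >= weight:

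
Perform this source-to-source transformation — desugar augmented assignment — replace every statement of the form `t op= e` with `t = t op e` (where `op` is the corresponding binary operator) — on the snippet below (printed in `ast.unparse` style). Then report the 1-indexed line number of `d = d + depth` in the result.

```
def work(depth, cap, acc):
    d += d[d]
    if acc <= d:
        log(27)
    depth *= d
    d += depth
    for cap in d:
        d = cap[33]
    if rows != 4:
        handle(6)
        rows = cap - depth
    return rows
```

Transformed code:
def work(depth, cap, acc):
    d = d + d[d]
    if acc <= d:
        log(27)
    depth = depth * d
    d = d + depth
    for cap in d:
        d = cap[33]
    if rows != 4:
        handle(6)
        rows = cap - depth
    return rows

6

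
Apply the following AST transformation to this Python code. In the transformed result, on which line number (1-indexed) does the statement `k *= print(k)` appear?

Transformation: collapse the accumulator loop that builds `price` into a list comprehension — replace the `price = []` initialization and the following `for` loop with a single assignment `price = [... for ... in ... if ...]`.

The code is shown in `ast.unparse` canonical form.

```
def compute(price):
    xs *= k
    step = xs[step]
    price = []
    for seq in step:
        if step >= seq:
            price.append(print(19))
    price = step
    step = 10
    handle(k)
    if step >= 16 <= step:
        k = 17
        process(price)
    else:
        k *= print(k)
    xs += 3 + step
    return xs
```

12

Transformed code:
def compute(price):
    xs *= k
    step = xs[step]
    price = [print(19) for seq in step if step >= seq]
    price = step
    step = 10
    handle(k)
    if step >= 16 <= step:
        k = 17
        process(price)
    else:
        k *= print(k)
    xs += 3 + step
    return xs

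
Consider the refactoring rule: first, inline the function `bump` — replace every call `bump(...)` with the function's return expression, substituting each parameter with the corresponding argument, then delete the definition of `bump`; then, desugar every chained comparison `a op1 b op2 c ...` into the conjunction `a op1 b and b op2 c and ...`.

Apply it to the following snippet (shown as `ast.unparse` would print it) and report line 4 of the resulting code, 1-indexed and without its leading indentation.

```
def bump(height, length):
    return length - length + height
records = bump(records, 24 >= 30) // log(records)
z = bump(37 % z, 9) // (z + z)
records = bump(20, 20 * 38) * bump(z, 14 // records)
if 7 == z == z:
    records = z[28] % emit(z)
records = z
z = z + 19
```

Transformed code:
records = ((24 >= 30) - (24 >= 30) + records) // log(records)
z = (9 - 9 + 37 % z) // (z + z)
records = (20 * 38 - 20 * 38 + 20) * (14 // records - 14 // records + z)
if 7 == z and z == z:
    records = z[28] % emit(z)
records = z
z = z + 19

if 7 == z and z == z:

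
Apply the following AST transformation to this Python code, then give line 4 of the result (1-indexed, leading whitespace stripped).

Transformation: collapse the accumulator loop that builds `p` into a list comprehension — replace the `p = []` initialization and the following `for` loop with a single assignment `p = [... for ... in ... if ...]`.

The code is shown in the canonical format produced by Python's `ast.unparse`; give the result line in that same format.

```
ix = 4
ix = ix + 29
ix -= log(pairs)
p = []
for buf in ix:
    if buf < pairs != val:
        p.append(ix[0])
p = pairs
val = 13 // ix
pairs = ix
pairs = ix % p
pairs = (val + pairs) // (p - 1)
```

Transformed code:
ix = 4
ix = ix + 29
ix -= log(pairs)
p = [ix[0] for buf in ix if buf < pairs != val]
p = pairs
val = 13 // ix
pairs = ix
pairs = ix % p
pairs = (val + pairs) // (p - 1)

p = [ix[0] for buf in ix if buf < pairs != val]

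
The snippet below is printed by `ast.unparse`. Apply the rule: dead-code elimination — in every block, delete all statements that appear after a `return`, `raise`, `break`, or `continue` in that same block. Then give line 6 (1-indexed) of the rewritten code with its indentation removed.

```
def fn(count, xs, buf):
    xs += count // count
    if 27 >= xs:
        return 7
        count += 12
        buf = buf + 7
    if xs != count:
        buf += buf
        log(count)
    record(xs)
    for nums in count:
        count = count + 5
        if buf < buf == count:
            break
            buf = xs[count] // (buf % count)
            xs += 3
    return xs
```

Transformed code:
def fn(count, xs, buf):
    xs += count // count
    if 27 >= xs:
        return 7
    if xs != count:
        buf += buf
        log(count)
    record(xs)
    for nums in count:
        count = count + 5
        if buf < buf == count:
            break
    return xs

buf += buf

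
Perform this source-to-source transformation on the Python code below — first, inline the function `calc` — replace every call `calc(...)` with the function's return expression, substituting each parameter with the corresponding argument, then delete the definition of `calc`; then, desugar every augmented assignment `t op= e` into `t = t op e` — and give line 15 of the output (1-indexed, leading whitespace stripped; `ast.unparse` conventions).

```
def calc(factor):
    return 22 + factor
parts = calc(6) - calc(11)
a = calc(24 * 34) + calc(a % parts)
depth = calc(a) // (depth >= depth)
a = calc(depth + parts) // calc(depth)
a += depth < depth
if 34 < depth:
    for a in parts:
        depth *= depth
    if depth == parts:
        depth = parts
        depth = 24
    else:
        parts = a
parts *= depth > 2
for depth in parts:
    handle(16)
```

for depth in parts:

Transformed code:
parts = 22 + 6 - (22 + 11)
a = 22 + 24 * 34 + (22 + a % parts)
depth = (22 + a) // (depth >= depth)
a = (22 + (depth + parts)) // (22 + depth)
a = a + (depth < depth)
if 34 < depth:
    for a in parts:
        depth = depth * depth
    if depth == parts:
        depth = parts
        depth = 24
    else:
        parts = a
parts = parts * (depth > 2)
for depth in parts:
    handle(16)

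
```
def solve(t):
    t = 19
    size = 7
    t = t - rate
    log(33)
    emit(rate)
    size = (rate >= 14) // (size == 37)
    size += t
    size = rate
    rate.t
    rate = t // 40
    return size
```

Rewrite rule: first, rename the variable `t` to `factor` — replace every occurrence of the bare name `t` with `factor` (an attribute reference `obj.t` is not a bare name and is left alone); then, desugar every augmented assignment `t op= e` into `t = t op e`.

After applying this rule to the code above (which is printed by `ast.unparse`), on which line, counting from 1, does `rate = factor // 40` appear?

11

Transformed code:
def solve(factor):
    factor = 19
    size = 7
    factor = factor - rate
    log(33)
    emit(rate)
    size = (rate >= 14) // (size == 37)
    size = size + factor
    size = rate
    rate.t
    rate = factor // 40
    return size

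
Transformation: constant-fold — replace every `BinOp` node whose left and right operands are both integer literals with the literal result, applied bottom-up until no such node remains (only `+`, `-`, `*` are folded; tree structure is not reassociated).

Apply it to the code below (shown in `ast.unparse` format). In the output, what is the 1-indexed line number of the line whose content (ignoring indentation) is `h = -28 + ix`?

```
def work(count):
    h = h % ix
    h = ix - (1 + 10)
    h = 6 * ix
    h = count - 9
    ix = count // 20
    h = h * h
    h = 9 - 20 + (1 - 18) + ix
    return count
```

Transformed code:
def work(count):
    h = h % ix
    h = ix - 11
    h = 6 * ix
    h = count - 9
    ix = count // 20
    h = h * h
    h = -28 + ix
    return count

8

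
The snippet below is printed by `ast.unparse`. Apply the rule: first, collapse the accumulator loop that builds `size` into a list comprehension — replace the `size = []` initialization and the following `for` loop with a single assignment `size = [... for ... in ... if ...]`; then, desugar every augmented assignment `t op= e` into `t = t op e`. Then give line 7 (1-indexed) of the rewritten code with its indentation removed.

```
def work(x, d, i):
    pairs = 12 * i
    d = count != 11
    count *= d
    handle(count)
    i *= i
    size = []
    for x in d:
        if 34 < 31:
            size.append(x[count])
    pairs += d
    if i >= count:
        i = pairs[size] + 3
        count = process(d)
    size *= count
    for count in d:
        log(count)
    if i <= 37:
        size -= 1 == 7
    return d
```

Transformed code:
def work(x, d, i):
    pairs = 12 * i
    d = count != 11
    count = count * d
    handle(count)
    i = i * i
    size = [x[count] for x in d if 34 < 31]
    pairs = pairs + d
    if i >= count:
        i = pairs[size] + 3
        count = process(d)
    size = size * count
    for count in d:
        log(count)
    if i <= 37:
        size = size - (1 == 7)
    return d

size = [x[count] for x in d if 34 < 31]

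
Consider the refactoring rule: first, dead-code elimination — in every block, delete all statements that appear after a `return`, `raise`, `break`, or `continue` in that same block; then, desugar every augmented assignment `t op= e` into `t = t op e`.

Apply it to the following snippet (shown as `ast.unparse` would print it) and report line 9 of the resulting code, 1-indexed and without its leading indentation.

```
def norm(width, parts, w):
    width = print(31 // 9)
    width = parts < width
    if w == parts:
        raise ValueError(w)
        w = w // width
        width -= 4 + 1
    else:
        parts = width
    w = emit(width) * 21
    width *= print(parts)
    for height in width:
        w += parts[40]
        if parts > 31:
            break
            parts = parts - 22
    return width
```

width = width * print(parts)

Transformed code:
def norm(width, parts, w):
    width = print(31 // 9)
    width = parts < width
    if w == parts:
        raise ValueError(w)
    else:
        parts = width
    w = emit(width) * 21
    width = width * print(parts)
    for height in width:
        w = w + parts[40]
        if parts > 31:
            break
    return width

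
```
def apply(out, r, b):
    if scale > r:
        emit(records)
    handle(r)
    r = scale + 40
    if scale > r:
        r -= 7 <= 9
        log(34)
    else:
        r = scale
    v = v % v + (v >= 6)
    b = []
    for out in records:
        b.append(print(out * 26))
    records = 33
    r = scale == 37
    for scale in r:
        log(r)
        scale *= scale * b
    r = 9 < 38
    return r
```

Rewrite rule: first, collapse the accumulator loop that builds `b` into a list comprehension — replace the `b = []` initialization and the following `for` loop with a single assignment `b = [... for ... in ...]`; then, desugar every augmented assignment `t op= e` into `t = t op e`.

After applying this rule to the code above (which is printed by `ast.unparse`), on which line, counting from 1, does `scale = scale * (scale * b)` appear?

Transformed code:
def apply(out, r, b):
    if scale > r:
        emit(records)
    handle(r)
    r = scale + 40
    if scale > r:
        r = r - (7 <= 9)
        log(34)
    else:
        r = scale
    v = v % v + (v >= 6)
    b = [print(out * 26) for out in records]
    records = 33
    r = scale == 37
    for scale in r:
        log(r)
        scale = scale * (scale * b)
    r = 9 < 38
    return r

17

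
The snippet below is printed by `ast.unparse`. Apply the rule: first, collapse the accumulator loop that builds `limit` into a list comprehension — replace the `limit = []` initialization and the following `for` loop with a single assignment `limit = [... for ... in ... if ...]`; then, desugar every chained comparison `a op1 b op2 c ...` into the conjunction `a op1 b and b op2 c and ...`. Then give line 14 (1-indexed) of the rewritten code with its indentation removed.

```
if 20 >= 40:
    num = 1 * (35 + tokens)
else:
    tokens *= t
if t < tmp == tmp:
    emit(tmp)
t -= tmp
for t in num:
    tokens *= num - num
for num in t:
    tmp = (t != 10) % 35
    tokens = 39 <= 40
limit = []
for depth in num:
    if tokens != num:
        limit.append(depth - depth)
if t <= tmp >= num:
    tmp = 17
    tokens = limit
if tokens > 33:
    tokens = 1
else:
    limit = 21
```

if t <= tmp and tmp >= num:

Transformed code:
if 20 >= 40:
    num = 1 * (35 + tokens)
else:
    tokens *= t
if t < tmp and tmp == tmp:
    emit(tmp)
t -= tmp
for t in num:
    tokens *= num - num
for num in t:
    tmp = (t != 10) % 35
    tokens = 39 <= 40
limit = [depth - depth for depth in num if tokens != num]
if t <= tmp and tmp >= num:
    tmp = 17
    tokens = limit
if tokens > 33:
    tokens = 1
else:
    limit = 21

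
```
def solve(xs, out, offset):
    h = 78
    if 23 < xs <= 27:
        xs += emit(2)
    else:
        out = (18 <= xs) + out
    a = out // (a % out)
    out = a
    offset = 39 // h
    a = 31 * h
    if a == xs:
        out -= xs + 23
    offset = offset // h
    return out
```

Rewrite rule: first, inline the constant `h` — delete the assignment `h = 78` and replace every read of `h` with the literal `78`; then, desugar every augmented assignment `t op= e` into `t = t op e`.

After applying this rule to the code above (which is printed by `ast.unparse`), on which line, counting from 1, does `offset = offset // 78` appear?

Transformed code:
def solve(xs, out, offset):
    if 23 < xs <= 27:
        xs = xs + emit(2)
    else:
        out = (18 <= xs) + out
    a = out // (a % out)
    out = a
    offset = 39 // 78
    a = 31 * 78
    if a == xs:
        out = out - (xs + 23)
    offset = offset // 78
    return out

12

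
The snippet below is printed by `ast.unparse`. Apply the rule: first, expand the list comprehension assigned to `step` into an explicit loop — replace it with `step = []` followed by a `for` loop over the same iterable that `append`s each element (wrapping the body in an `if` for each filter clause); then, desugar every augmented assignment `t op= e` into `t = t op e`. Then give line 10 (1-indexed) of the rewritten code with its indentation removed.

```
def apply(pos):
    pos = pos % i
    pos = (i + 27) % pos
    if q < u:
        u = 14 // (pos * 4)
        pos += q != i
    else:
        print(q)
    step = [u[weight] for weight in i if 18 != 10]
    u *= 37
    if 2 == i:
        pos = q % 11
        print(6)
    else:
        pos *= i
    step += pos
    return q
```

Transformed code:
def apply(pos):
    pos = pos % i
    pos = (i + 27) % pos
    if q < u:
        u = 14 // (pos * 4)
        pos = pos + (q != i)
    else:
        print(q)
    step = []
    for weight in i:
        if 18 != 10:
            step.append(u[weight])
    u = u * 37
    if 2 == i:
        pos = q % 11
        print(6)
    else:
        pos = pos * i
    step = step + pos
    return q

for weight in i:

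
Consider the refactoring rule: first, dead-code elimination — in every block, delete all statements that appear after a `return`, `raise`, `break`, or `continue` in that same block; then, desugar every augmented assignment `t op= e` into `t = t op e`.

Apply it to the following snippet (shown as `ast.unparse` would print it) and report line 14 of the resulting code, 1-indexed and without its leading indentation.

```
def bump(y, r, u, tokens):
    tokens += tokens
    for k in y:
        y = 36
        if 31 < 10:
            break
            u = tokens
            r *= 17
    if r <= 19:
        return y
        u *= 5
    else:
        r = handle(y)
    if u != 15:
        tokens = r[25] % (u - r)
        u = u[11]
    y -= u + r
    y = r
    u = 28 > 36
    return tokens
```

y = y - (u + r)

Transformed code:
def bump(y, r, u, tokens):
    tokens = tokens + tokens
    for k in y:
        y = 36
        if 31 < 10:
            break
    if r <= 19:
        return y
    else:
        r = handle(y)
    if u != 15:
        tokens = r[25] % (u - r)
        u = u[11]
    y = y - (u + r)
    y = r
    u = 28 > 36
    return tokens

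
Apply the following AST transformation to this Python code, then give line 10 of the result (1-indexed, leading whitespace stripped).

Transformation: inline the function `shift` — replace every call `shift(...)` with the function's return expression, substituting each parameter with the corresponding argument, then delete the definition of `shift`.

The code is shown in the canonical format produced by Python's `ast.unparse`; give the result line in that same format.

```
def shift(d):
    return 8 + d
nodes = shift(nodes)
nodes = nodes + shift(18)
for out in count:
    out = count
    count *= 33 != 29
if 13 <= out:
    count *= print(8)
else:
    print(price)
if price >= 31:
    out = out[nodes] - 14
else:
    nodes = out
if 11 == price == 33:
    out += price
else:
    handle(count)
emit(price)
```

if price >= 31:

Transformed code:
nodes = 8 + nodes
nodes = nodes + (8 + 18)
for out in count:
    out = count
    count *= 33 != 29
if 13 <= out:
    count *= print(8)
else:
    print(price)
if price >= 31:
    out = out[nodes] - 14
else:
    nodes = out
if 11 == price == 33:
    out += price
else:
    handle(count)
emit(price)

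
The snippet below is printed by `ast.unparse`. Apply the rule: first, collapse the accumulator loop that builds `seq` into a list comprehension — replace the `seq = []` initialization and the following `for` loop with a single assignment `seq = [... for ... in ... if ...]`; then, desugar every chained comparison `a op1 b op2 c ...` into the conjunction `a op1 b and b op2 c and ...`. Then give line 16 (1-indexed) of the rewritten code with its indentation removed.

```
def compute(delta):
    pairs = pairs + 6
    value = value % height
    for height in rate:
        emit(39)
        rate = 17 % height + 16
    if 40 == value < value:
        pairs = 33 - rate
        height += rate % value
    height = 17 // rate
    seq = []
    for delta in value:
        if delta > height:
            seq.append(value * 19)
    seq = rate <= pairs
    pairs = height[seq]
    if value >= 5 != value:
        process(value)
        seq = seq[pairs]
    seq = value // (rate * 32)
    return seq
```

seq = seq[pairs]

Transformed code:
def compute(delta):
    pairs = pairs + 6
    value = value % height
    for height in rate:
        emit(39)
        rate = 17 % height + 16
    if 40 == value and value < value:
        pairs = 33 - rate
        height += rate % value
    height = 17 // rate
    seq = [value * 19 for delta in value if delta > height]
    seq = rate <= pairs
    pairs = height[seq]
    if value >= 5 and 5 != value:
        process(value)
        seq = seq[pairs]
    seq = value // (rate * 32)
    return seq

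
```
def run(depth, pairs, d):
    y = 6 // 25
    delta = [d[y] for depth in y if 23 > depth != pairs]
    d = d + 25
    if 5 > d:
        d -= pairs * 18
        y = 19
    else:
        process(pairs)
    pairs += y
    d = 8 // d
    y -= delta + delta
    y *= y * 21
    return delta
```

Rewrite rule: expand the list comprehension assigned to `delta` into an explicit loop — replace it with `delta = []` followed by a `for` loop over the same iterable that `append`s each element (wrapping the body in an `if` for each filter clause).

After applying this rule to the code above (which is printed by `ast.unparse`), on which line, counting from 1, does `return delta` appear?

Transformed code:
def run(depth, pairs, d):
    y = 6 // 25
    delta = []
    for depth in y:
        if 23 > depth != pairs:
            delta.append(d[y])
    d = d + 25
    if 5 > d:
        d -= pairs * 18
        y = 19
    else:
        process(pairs)
    pairs += y
    d = 8 // d
    y -= delta + delta
    y *= y * 21
    return delta

17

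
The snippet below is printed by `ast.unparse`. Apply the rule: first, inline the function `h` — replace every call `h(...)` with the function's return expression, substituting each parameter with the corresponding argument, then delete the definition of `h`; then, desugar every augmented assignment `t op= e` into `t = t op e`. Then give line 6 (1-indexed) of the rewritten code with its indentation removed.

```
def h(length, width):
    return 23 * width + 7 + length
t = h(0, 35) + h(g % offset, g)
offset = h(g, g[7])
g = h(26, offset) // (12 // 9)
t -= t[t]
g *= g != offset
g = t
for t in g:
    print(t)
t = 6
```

Transformed code:
t = 23 * 35 + 7 + 0 + (23 * g + 7 + g % offset)
offset = 23 * g[7] + 7 + g
g = (23 * offset + 7 + 26) // (12 // 9)
t = t - t[t]
g = g * (g != offset)
g = t
for t in g:
    print(t)
t = 6

g = t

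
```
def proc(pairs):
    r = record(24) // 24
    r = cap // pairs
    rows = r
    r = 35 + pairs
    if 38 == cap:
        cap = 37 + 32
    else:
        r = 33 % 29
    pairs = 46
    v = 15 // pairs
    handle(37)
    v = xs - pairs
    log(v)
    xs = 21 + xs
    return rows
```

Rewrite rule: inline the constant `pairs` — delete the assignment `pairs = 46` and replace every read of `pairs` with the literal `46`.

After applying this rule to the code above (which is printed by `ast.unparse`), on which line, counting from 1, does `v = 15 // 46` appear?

10

Transformed code:
def proc(pairs):
    r = record(24) // 24
    r = cap // 46
    rows = r
    r = 35 + 46
    if 38 == cap:
        cap = 37 + 32
    else:
        r = 33 % 29
    v = 15 // 46
    handle(37)
    v = xs - 46
    log(v)
    xs = 21 + xs
    return rows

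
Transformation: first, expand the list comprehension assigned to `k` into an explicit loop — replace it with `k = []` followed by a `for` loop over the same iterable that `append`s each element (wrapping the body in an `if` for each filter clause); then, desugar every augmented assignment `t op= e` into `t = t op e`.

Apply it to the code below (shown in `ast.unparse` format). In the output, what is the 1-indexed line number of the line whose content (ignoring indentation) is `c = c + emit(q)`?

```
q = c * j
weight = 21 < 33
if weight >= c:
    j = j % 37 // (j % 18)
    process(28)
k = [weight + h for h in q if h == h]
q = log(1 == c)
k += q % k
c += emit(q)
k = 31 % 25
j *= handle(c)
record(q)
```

12

Transformed code:
q = c * j
weight = 21 < 33
if weight >= c:
    j = j % 37 // (j % 18)
    process(28)
k = []
for h in q:
    if h == h:
        k.append(weight + h)
q = log(1 == c)
k = k + q % k
c = c + emit(q)
k = 31 % 25
j = j * handle(c)
record(q)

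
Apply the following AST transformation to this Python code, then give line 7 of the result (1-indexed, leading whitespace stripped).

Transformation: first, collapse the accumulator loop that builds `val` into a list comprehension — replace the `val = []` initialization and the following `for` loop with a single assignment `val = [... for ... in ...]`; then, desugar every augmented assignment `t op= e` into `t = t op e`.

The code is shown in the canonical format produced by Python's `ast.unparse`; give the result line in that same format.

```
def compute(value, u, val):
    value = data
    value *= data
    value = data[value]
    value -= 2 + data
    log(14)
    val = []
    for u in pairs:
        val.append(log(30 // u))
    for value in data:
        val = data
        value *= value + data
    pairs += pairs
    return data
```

val = [log(30 // u) for u in pairs]

Transformed code:
def compute(value, u, val):
    value = data
    value = value * data
    value = data[value]
    value = value - (2 + data)
    log(14)
    val = [log(30 // u) for u in pairs]
    for value in data:
        val = data
        value = value * (value + data)
    pairs = pairs + pairs
    return data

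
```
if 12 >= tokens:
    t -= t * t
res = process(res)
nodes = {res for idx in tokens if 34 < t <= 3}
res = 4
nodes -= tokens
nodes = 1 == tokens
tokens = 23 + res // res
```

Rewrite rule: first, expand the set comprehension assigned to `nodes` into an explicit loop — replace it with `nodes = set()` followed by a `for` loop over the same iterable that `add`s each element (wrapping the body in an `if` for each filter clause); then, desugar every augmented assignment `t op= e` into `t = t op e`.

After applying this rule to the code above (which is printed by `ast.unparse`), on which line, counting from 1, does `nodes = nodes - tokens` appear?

9

Transformed code:
if 12 >= tokens:
    t = t - t * t
res = process(res)
nodes = set()
for idx in tokens:
    if 34 < t <= 3:
        nodes.add(res)
res = 4
nodes = nodes - tokens
nodes = 1 == tokens
tokens = 23 + res // res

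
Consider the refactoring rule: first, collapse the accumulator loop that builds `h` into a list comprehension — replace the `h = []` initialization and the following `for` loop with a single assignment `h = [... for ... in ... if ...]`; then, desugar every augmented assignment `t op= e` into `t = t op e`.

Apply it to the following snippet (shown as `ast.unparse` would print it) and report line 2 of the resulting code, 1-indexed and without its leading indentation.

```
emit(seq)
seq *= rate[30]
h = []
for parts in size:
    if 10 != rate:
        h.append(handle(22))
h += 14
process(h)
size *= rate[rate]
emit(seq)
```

seq = seq * rate[30]

Transformed code:
emit(seq)
seq = seq * rate[30]
h = [handle(22) for parts in size if 10 != rate]
h = h + 14
process(h)
size = size * rate[rate]
emit(seq)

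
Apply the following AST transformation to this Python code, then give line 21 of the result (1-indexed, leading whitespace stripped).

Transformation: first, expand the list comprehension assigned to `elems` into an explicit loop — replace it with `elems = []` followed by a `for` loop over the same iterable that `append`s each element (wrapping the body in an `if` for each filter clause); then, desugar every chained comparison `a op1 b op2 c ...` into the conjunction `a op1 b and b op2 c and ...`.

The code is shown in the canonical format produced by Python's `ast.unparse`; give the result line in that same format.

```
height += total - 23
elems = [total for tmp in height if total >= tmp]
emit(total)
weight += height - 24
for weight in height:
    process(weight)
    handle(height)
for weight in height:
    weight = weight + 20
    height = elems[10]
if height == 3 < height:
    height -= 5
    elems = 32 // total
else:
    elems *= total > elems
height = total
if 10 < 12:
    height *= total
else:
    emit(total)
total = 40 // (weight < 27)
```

Transformed code:
height += total - 23
elems = []
for tmp in height:
    if total >= tmp:
        elems.append(total)
emit(total)
weight += height - 24
for weight in height:
    process(weight)
    handle(height)
for weight in height:
    weight = weight + 20
    height = elems[10]
if height == 3 and 3 < height:
    height -= 5
    elems = 32 // total
else:
    elems *= total > elems
height = total
if 10 < 12:
    height *= total
else:
    emit(total)
total = 40 // (weight < 27)

height *= total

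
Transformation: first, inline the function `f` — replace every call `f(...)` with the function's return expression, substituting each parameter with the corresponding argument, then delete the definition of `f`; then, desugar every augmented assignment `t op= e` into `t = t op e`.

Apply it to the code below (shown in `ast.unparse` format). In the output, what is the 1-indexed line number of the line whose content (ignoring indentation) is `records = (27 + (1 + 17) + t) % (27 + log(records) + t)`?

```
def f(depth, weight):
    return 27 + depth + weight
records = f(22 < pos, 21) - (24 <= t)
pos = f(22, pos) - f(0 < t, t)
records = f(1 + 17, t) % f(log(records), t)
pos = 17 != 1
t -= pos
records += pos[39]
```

3

Transformed code:
records = 27 + (22 < pos) + 21 - (24 <= t)
pos = 27 + 22 + pos - (27 + (0 < t) + t)
records = (27 + (1 + 17) + t) % (27 + log(records) + t)
pos = 17 != 1
t = t - pos
records = records + pos[39]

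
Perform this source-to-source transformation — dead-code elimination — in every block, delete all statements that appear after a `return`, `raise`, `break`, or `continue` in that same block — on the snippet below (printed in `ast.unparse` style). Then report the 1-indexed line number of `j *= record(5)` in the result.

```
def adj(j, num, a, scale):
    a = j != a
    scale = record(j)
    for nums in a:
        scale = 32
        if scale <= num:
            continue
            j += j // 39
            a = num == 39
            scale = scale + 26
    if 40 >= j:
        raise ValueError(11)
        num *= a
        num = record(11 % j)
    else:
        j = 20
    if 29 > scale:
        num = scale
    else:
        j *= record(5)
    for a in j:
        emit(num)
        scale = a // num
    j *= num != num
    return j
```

15

Transformed code:
def adj(j, num, a, scale):
    a = j != a
    scale = record(j)
    for nums in a:
        scale = 32
        if scale <= num:
            continue
    if 40 >= j:
        raise ValueError(11)
    else:
        j = 20
    if 29 > scale:
        num = scale
    else:
        j *= record(5)
    for a in j:
        emit(num)
        scale = a // num
    j *= num != num
    return j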